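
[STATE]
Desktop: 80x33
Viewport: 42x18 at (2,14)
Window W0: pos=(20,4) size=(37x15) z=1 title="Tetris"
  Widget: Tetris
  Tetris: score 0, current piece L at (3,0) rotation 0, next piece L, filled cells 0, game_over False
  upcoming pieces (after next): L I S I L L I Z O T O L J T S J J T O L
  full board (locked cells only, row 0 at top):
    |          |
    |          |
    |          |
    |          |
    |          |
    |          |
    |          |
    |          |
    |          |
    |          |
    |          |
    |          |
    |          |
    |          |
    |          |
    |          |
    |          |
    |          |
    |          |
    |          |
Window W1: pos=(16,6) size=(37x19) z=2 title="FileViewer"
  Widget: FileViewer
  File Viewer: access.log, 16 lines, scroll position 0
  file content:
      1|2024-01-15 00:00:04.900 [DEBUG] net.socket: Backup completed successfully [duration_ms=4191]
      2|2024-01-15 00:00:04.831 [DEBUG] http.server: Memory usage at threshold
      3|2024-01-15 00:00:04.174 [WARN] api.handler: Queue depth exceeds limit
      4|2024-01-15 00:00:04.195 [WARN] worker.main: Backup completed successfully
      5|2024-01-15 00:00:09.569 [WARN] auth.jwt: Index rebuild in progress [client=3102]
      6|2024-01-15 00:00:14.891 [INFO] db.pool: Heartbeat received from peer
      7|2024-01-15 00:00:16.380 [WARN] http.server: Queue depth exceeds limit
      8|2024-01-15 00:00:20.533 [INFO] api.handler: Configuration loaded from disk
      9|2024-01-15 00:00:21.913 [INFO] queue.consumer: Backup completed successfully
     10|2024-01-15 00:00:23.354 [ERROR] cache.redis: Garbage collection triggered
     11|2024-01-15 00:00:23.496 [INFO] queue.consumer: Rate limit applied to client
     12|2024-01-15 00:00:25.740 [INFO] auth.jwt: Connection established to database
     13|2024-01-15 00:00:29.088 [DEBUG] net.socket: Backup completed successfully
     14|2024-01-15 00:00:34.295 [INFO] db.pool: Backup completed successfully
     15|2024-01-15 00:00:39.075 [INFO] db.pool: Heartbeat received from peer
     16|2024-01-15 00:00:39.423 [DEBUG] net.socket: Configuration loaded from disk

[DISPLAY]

              ┃2024-01-15 00:00:14.891 [IN
              ┃2024-01-15 00:00:16.380 [WA
              ┃2024-01-15 00:00:20.533 [IN
              ┃2024-01-15 00:00:21.913 [IN
              ┃2024-01-15 00:00:23.354 [ER
              ┃2024-01-15 00:00:23.496 [IN
              ┃2024-01-15 00:00:25.740 [IN
              ┃2024-01-15 00:00:29.088 [DE
              ┃2024-01-15 00:00:34.295 [IN
              ┃2024-01-15 00:00:39.075 [IN
              ┗━━━━━━━━━━━━━━━━━━━━━━━━━━━
                                          
                                          
                                          
                                          
                                          
                                          
                                          


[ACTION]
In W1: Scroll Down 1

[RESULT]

              ┃2024-01-15 00:00:16.380 [WA
              ┃2024-01-15 00:00:20.533 [IN
              ┃2024-01-15 00:00:21.913 [IN
              ┃2024-01-15 00:00:23.354 [ER
              ┃2024-01-15 00:00:23.496 [IN
              ┃2024-01-15 00:00:25.740 [IN
              ┃2024-01-15 00:00:29.088 [DE
              ┃2024-01-15 00:00:34.295 [IN
              ┃2024-01-15 00:00:39.075 [IN
              ┃2024-01-15 00:00:39.423 [DE
              ┗━━━━━━━━━━━━━━━━━━━━━━━━━━━
                                          
                                          
                                          
                                          
                                          
                                          
                                          


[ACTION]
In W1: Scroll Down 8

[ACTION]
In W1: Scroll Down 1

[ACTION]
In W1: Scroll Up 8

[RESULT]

              ┃2024-01-15 00:00:14.891 [IN
              ┃2024-01-15 00:00:16.380 [WA
              ┃2024-01-15 00:00:20.533 [IN
              ┃2024-01-15 00:00:21.913 [IN
              ┃2024-01-15 00:00:23.354 [ER
              ┃2024-01-15 00:00:23.496 [IN
              ┃2024-01-15 00:00:25.740 [IN
              ┃2024-01-15 00:00:29.088 [DE
              ┃2024-01-15 00:00:34.295 [IN
              ┃2024-01-15 00:00:39.075 [IN
              ┗━━━━━━━━━━━━━━━━━━━━━━━━━━━
                                          
                                          
                                          
                                          
                                          
                                          
                                          


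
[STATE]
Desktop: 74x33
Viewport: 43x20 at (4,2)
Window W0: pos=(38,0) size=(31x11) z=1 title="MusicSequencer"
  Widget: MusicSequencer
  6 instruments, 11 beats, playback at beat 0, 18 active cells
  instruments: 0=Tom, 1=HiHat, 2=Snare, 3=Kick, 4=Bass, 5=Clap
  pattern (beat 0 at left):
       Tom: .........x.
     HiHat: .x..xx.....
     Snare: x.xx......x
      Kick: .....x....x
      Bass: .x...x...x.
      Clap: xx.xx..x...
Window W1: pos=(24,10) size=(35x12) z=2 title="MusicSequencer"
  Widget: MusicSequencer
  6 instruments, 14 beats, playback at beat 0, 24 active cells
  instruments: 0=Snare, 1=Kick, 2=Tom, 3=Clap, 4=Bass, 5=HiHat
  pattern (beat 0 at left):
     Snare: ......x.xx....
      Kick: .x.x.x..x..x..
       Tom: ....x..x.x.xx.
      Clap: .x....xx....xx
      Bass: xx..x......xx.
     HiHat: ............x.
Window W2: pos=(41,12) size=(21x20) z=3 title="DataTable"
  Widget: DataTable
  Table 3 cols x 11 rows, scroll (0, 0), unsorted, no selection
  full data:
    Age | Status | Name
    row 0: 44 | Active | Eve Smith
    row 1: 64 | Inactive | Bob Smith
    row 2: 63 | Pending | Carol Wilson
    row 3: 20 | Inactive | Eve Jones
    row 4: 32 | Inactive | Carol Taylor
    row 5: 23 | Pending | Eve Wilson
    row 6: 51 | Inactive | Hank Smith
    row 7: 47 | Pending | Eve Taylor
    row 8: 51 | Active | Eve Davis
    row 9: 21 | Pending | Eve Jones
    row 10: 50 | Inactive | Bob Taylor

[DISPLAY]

                                  ┠────────
                                  ┃      ▼1
                                  ┃   Tom··
                                  ┃ HiHat·█
                                  ┃ Snare█·
                                  ┃  Kick··
                                  ┃  Bass·█
                                  ┃  Clap██
                    ┏━━━━━━━━━━━━━━━━━━━━━━
                    ┃ MusicSequencer       
                    ┠────────────────┏━━━━━
                    ┃      ▼123456789┃ Data
                    ┃ Snare······█·██┠─────
                    ┃  Kick·█·█·█··█·┃Age│S
                    ┃   Tom····█··█·█┃───┼─
                    ┃  Clap·█····██··┃44 │A
                    ┃  Bass██··█·····┃64 │I
                    ┃ HiHat··········┃63 │P
                    ┃                ┃20 │I
                    ┗━━━━━━━━━━━━━━━━┃32 │I


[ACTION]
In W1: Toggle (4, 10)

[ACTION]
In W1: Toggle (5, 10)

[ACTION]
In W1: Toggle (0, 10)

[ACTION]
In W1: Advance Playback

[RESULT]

                                  ┠────────
                                  ┃      ▼1
                                  ┃   Tom··
                                  ┃ HiHat·█
                                  ┃ Snare█·
                                  ┃  Kick··
                                  ┃  Bass·█
                                  ┃  Clap██
                    ┏━━━━━━━━━━━━━━━━━━━━━━
                    ┃ MusicSequencer       
                    ┠────────────────┏━━━━━
                    ┃      0▼23456789┃ Data
                    ┃ Snare······█·██┠─────
                    ┃  Kick·█·█·█··█·┃Age│S
                    ┃   Tom····█··█·█┃───┼─
                    ┃  Clap·█····██··┃44 │A
                    ┃  Bass██··█·····┃64 │I
                    ┃ HiHat··········┃63 │P
                    ┃                ┃20 │I
                    ┗━━━━━━━━━━━━━━━━┃32 │I


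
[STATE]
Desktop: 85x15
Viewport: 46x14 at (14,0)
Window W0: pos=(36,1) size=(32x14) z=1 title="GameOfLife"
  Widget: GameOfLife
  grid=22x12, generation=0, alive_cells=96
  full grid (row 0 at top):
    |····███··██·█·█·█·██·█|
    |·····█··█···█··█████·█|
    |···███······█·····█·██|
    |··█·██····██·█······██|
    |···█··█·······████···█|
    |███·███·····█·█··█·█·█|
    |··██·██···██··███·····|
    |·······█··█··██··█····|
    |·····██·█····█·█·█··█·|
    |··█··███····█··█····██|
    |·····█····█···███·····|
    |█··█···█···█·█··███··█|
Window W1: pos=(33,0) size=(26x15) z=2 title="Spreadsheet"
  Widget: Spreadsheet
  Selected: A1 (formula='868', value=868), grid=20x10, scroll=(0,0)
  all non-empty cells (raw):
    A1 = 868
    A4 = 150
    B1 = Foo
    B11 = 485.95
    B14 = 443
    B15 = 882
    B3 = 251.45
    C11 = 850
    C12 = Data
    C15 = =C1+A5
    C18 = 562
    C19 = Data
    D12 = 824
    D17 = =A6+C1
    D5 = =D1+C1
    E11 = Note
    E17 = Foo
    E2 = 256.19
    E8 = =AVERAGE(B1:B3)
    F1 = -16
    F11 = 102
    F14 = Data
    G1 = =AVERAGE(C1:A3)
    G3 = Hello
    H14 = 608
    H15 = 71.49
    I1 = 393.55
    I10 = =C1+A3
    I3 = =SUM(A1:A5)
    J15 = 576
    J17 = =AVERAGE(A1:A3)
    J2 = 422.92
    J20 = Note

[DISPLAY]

                   ┏━━━━━━━━━━━━━━━━━━━━━━━━┓ 
                   ┃ Spreadsheet            ┃━
                   ┠────────────────────────┨ 
                   ┃A1: 868                 ┃─
                   ┃       A       B       C┃ 
                   ┃------------------------┃ 
                   ┃  1    [868]Foo         ┃ 
                   ┃  2        0       0    ┃ 
                   ┃  3        0  251.45    ┃ 
                   ┃  4      150       0    ┃ 
                   ┃  5        0       0    ┃ 
                   ┃  6        0       0    ┃ 
                   ┃  7        0       0    ┃ 
                   ┃  8        0       0    ┃ 


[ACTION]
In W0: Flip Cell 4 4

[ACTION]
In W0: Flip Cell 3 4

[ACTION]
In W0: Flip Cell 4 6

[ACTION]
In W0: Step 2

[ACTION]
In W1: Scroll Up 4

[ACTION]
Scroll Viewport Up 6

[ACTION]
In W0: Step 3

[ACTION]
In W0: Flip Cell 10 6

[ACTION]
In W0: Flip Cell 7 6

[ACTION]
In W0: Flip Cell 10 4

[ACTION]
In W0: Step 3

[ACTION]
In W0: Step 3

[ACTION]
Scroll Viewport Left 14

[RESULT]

                                 ┏━━━━━━━━━━━━
                                 ┃ Spreadsheet
                                 ┠────────────
                                 ┃A1: 868     
                                 ┃       A    
                                 ┃------------
                                 ┃  1    [868]
                                 ┃  2        0
                                 ┃  3        0
                                 ┃  4      150
                                 ┃  5        0
                                 ┃  6        0
                                 ┃  7        0
                                 ┃  8        0


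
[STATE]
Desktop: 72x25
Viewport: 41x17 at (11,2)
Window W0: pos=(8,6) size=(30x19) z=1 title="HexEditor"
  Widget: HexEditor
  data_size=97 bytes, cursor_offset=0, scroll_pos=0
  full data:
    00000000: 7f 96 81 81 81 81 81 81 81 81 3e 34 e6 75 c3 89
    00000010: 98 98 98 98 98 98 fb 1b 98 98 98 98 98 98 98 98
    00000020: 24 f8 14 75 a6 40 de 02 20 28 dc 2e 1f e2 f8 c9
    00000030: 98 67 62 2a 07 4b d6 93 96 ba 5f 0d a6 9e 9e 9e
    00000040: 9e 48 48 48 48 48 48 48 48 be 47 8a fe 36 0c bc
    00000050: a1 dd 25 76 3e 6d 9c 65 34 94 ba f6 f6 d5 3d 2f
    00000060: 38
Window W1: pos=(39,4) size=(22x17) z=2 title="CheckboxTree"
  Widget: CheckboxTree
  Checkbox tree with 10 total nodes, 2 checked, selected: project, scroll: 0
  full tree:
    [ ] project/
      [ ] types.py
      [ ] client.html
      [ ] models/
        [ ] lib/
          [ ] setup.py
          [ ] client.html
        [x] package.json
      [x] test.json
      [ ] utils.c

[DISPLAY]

                                         
                                         
                            ┏━━━━━━━━━━━━
                            ┃ CheckboxTre
━━━━━━━━━━━━━━━━━━━━━━━━━━┓ ┠────────────
exEditor                  ┃ ┃>[-] project
──────────────────────────┨ ┃   [ ] types
000000  7F 96 81 81 81 81 ┃ ┃   [ ] clien
000010  98 98 98 98 98 98 ┃ ┃   [-] model
000020  24 f8 14 75 a6 40 ┃ ┃     [ ] lib
000030  98 67 62 2a 07 4b ┃ ┃       [ ] s
000040  9e 48 48 48 48 48 ┃ ┃       [ ] c
000050  a1 dd 25 76 3e 6d ┃ ┃     [x] pac
000060  38                ┃ ┃   [x] test.
                          ┃ ┃   [ ] utils
                          ┃ ┃            
                          ┃ ┃            


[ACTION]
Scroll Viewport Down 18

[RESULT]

──────────────────────────┨ ┃   [ ] types
000000  7F 96 81 81 81 81 ┃ ┃   [ ] clien
000010  98 98 98 98 98 98 ┃ ┃   [-] model
000020  24 f8 14 75 a6 40 ┃ ┃     [ ] lib
000030  98 67 62 2a 07 4b ┃ ┃       [ ] s
000040  9e 48 48 48 48 48 ┃ ┃       [ ] c
000050  a1 dd 25 76 3e 6d ┃ ┃     [x] pac
000060  38                ┃ ┃   [x] test.
                          ┃ ┃   [ ] utils
                          ┃ ┃            
                          ┃ ┃            
                          ┃ ┃            
                          ┃ ┗━━━━━━━━━━━━
                          ┃              
                          ┃              
                          ┃              
━━━━━━━━━━━━━━━━━━━━━━━━━━┛              


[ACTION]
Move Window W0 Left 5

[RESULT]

─────────────────────┨      ┃   [ ] types
0  7F 96 81 81 81 81 ┃      ┃   [ ] clien
0  98 98 98 98 98 98 ┃      ┃   [-] model
0  24 f8 14 75 a6 40 ┃      ┃     [ ] lib
0  98 67 62 2a 07 4b ┃      ┃       [ ] s
0  9e 48 48 48 48 48 ┃      ┃       [ ] c
0  a1 dd 25 76 3e 6d ┃      ┃     [x] pac
0  38                ┃      ┃   [x] test.
                     ┃      ┃   [ ] utils
                     ┃      ┃            
                     ┃      ┃            
                     ┃      ┃            
                     ┃      ┗━━━━━━━━━━━━
                     ┃                   
                     ┃                   
                     ┃                   
━━━━━━━━━━━━━━━━━━━━━┛                   


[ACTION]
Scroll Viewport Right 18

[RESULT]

───┨      ┃   [ ] types.py     ┃         
81 ┃      ┃   [ ] client.html  ┃         
98 ┃      ┃   [-] models/      ┃         
40 ┃      ┃     [ ] lib/       ┃         
4b ┃      ┃       [ ] setup.py ┃         
48 ┃      ┃       [ ] client.ht┃         
6d ┃      ┃     [x] package.jso┃         
   ┃      ┃   [x] test.json    ┃         
   ┃      ┃   [ ] utils.c      ┃         
   ┃      ┃                    ┃         
   ┃      ┃                    ┃         
   ┃      ┃                    ┃         
   ┃      ┗━━━━━━━━━━━━━━━━━━━━┛         
   ┃                                     
   ┃                                     
   ┃                                     
━━━┛                                     


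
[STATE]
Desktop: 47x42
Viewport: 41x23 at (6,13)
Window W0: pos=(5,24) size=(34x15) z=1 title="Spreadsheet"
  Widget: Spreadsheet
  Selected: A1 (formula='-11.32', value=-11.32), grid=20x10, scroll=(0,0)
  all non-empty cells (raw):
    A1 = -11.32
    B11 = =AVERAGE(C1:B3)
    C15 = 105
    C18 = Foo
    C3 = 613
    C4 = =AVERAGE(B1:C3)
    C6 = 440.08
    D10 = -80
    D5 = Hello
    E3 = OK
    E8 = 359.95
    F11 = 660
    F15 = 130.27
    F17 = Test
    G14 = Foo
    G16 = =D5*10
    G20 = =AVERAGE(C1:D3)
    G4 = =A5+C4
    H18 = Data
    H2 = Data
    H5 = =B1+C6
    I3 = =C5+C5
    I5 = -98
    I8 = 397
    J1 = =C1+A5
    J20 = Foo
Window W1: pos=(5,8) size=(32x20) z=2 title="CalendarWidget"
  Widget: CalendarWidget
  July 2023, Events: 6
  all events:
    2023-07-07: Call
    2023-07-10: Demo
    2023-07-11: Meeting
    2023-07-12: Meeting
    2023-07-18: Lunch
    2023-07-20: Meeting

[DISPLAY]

                1  2          ┃          
 3  4  5  6  7*  8  9         ┃          
10* 11* 12* 13 14 15 16       ┃          
17 18* 19 20* 21 22 23        ┃          
24 25 26 27 28 29 30          ┃          
31                            ┃          
                              ┃          
                              ┃          
                              ┃          
                              ┃          
                              ┃          
                              ┃━┓        
                              ┃ ┃        
                              ┃─┨        
━━━━━━━━━━━━━━━━━━━━━━━━━━━━━━┛ ┃        
       A       B       C       D┃        
--------------------------------┃        
  1 [-11.32]       0       0    ┃        
  2        0       0       0    ┃        
  3        0       0     613    ┃        
  4        0       0  102.17    ┃        
  5        0       0       0Hell┃        
  6        0       0  440.08    ┃        


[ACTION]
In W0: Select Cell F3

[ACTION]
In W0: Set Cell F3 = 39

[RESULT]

                1  2          ┃          
 3  4  5  6  7*  8  9         ┃          
10* 11* 12* 13 14 15 16       ┃          
17 18* 19 20* 21 22 23        ┃          
24 25 26 27 28 29 30          ┃          
31                            ┃          
                              ┃          
                              ┃          
                              ┃          
                              ┃          
                              ┃          
                              ┃━┓        
                              ┃ ┃        
                              ┃─┨        
━━━━━━━━━━━━━━━━━━━━━━━━━━━━━━┛ ┃        
       A       B       C       D┃        
--------------------------------┃        
  1   -11.32       0       0    ┃        
  2        0       0       0    ┃        
  3        0       0     613    ┃        
  4        0       0  102.17    ┃        
  5        0       0       0Hell┃        
  6        0       0  440.08    ┃        


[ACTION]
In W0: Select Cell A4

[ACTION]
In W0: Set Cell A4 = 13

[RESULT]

                1  2          ┃          
 3  4  5  6  7*  8  9         ┃          
10* 11* 12* 13 14 15 16       ┃          
17 18* 19 20* 21 22 23        ┃          
24 25 26 27 28 29 30          ┃          
31                            ┃          
                              ┃          
                              ┃          
                              ┃          
                              ┃          
                              ┃          
                              ┃━┓        
                              ┃ ┃        
                              ┃─┨        
━━━━━━━━━━━━━━━━━━━━━━━━━━━━━━┛ ┃        
       A       B       C       D┃        
--------------------------------┃        
  1   -11.32       0       0    ┃        
  2        0       0       0    ┃        
  3        0       0     613    ┃        
  4     [13]       0  102.17    ┃        
  5        0       0       0Hell┃        
  6        0       0  440.08    ┃        


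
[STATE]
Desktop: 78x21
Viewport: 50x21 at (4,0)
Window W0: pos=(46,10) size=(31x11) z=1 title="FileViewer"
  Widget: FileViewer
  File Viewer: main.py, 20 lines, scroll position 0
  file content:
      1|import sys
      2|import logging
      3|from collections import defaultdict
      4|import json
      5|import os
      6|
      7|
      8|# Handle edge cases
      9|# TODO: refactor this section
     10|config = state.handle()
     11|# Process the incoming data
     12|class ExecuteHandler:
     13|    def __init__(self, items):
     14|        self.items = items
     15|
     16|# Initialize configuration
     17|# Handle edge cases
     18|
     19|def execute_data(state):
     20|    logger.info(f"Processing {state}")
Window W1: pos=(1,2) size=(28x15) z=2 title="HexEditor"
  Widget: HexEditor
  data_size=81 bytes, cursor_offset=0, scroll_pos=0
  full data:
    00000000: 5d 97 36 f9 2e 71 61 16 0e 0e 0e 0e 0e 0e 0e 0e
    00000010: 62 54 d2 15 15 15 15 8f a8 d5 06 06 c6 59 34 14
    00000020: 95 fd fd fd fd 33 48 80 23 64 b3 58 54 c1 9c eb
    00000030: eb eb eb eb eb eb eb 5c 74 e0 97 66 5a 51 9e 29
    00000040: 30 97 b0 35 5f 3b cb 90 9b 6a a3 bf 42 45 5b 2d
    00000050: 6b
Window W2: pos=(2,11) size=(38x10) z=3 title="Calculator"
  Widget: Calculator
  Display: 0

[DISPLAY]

                                                  
                                                  
━━━━━━━━━━━━━━━━━━━━━━━━┓                         
exEditor                ┃                         
────────────────────────┨                         
000000  5D 97 36 f9 2e 7┃                         
000010  62 54 d2 15 15 1┃                         
000020  95 fd fd fd fd 3┃                         
000030  eb eb eb eb eb e┃                         
000040  30 97 b0 35 5f 3┃                         
000050  6b              ┃                 ┏━━━━━━━
━━━━━━━━━━━━━━━━━━━━━━━━━━━━━━━━━━━┓      ┃ FileVi
Calculator                         ┃      ┠───────
───────────────────────────────────┨      ┃import 
                                  0┃      ┃import 
───┬───┬───┬───┐                   ┃      ┃from co
 7 │ 8 │ 9 │ ÷ │                   ┃      ┃import 
───┼───┼───┼───┤                   ┃      ┃import 
 4 │ 5 │ 6 │ × │                   ┃      ┃       
───┴───┴───┴───┘                   ┃      ┃       
━━━━━━━━━━━━━━━━━━━━━━━━━━━━━━━━━━━┛      ┗━━━━━━━


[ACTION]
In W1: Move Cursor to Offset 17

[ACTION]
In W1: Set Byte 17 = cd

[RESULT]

                                                  
                                                  
━━━━━━━━━━━━━━━━━━━━━━━━┓                         
exEditor                ┃                         
────────────────────────┨                         
000000  5d 97 36 f9 2e 7┃                         
000010  62 CD d2 15 15 1┃                         
000020  95 fd fd fd fd 3┃                         
000030  eb eb eb eb eb e┃                         
000040  30 97 b0 35 5f 3┃                         
000050  6b              ┃                 ┏━━━━━━━
━━━━━━━━━━━━━━━━━━━━━━━━━━━━━━━━━━━┓      ┃ FileVi
Calculator                         ┃      ┠───────
───────────────────────────────────┨      ┃import 
                                  0┃      ┃import 
───┬───┬───┬───┐                   ┃      ┃from co
 7 │ 8 │ 9 │ ÷ │                   ┃      ┃import 
───┼───┼───┼───┤                   ┃      ┃import 
 4 │ 5 │ 6 │ × │                   ┃      ┃       
───┴───┴───┴───┘                   ┃      ┃       
━━━━━━━━━━━━━━━━━━━━━━━━━━━━━━━━━━━┛      ┗━━━━━━━


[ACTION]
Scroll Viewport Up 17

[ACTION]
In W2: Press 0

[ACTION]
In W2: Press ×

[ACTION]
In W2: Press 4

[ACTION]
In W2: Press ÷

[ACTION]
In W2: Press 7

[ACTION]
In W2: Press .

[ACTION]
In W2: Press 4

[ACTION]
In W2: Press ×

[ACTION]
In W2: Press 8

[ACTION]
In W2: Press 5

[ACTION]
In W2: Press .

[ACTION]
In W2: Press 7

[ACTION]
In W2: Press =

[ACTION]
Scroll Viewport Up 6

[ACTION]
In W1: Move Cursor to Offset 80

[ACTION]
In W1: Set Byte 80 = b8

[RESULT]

                                                  
                                                  
━━━━━━━━━━━━━━━━━━━━━━━━┓                         
exEditor                ┃                         
────────────────────────┨                         
000000  5d 97 36 f9 2e 7┃                         
000010  62 cd d2 15 15 1┃                         
000020  95 fd fd fd fd 3┃                         
000030  eb eb eb eb eb e┃                         
000040  30 97 b0 35 5f 3┃                         
000050  B8              ┃                 ┏━━━━━━━
━━━━━━━━━━━━━━━━━━━━━━━━━━━━━━━━━━━┓      ┃ FileVi
Calculator                         ┃      ┠───────
───────────────────────────────────┨      ┃import 
                                  0┃      ┃import 
───┬───┬───┬───┐                   ┃      ┃from co
 7 │ 8 │ 9 │ ÷ │                   ┃      ┃import 
───┼───┼───┼───┤                   ┃      ┃import 
 4 │ 5 │ 6 │ × │                   ┃      ┃       
───┴───┴───┴───┘                   ┃      ┃       
━━━━━━━━━━━━━━━━━━━━━━━━━━━━━━━━━━━┛      ┗━━━━━━━


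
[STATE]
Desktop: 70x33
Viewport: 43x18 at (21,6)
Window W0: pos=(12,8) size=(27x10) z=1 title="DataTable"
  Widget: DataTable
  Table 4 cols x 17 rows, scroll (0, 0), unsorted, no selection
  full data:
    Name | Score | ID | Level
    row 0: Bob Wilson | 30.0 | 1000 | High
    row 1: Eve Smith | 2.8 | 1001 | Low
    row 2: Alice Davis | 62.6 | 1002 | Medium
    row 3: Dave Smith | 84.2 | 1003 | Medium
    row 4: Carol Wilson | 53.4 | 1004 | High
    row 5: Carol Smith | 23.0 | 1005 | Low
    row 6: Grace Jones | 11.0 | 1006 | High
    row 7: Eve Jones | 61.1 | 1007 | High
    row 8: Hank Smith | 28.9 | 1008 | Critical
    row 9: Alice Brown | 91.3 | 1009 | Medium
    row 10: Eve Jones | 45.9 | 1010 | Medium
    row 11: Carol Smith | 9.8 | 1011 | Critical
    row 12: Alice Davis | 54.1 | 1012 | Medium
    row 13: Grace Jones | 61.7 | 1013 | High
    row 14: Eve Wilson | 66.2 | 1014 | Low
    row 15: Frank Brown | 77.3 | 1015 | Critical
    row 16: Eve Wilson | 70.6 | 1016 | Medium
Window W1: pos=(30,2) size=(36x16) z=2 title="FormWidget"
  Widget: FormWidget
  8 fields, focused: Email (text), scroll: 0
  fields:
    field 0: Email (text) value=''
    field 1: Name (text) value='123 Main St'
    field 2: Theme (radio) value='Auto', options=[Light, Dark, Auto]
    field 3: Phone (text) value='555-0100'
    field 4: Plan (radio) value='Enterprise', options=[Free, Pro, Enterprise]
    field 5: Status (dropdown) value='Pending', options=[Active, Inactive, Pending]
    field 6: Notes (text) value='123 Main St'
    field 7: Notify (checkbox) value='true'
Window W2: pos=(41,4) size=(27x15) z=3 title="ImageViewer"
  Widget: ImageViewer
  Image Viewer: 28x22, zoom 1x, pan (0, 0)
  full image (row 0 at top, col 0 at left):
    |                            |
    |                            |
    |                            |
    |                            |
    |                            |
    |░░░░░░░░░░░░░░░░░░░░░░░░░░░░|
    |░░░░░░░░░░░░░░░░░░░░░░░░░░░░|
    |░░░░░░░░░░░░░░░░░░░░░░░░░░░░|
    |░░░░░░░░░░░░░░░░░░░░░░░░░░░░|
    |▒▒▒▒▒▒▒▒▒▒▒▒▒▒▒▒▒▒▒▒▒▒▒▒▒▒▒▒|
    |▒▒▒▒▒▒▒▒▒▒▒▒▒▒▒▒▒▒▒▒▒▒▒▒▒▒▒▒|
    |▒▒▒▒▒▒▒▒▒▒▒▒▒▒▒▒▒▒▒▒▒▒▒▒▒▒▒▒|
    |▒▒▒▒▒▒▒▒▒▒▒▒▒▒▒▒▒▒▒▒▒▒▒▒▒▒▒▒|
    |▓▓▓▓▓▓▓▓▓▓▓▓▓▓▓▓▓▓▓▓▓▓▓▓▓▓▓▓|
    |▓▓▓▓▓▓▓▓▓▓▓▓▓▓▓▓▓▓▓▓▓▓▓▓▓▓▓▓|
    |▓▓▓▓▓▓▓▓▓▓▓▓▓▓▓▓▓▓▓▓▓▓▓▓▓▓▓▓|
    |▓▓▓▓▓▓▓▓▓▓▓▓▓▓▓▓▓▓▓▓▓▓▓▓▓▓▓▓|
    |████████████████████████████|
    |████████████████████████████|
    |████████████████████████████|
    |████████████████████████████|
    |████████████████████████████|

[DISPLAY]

         ┃  Name:   ┠──────────────────────
         ┃  Theme:  ┃                      
━━━━━━━━━┃  Phone:  ┃                      
le       ┃  Plan:   ┃                      
─────────┃  Status: ┃                      
    │Scor┃  Notes:  ┃                      
────┼────┃  Notify: ┃░░░░░░░░░░░░░░░░░░░░░░
on  │30.0┃          ┃░░░░░░░░░░░░░░░░░░░░░░
h   │2.8 ┃          ┃░░░░░░░░░░░░░░░░░░░░░░
vis │62.6┃          ┃░░░░░░░░░░░░░░░░░░░░░░
th  │84.2┃          ┃▒▒▒▒▒▒▒▒▒▒▒▒▒▒▒▒▒▒▒▒▒▒
━━━━━━━━━┗━━━━━━━━━━┃▒▒▒▒▒▒▒▒▒▒▒▒▒▒▒▒▒▒▒▒▒▒
                    ┗━━━━━━━━━━━━━━━━━━━━━━
                                           
                                           
                                           
                                           
                                           


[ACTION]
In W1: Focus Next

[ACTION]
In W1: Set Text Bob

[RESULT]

         ┃> Name:   ┠──────────────────────
         ┃  Theme:  ┃                      
━━━━━━━━━┃  Phone:  ┃                      
le       ┃  Plan:   ┃                      
─────────┃  Status: ┃                      
    │Scor┃  Notes:  ┃                      
────┼────┃  Notify: ┃░░░░░░░░░░░░░░░░░░░░░░
on  │30.0┃          ┃░░░░░░░░░░░░░░░░░░░░░░
h   │2.8 ┃          ┃░░░░░░░░░░░░░░░░░░░░░░
vis │62.6┃          ┃░░░░░░░░░░░░░░░░░░░░░░
th  │84.2┃          ┃▒▒▒▒▒▒▒▒▒▒▒▒▒▒▒▒▒▒▒▒▒▒
━━━━━━━━━┗━━━━━━━━━━┃▒▒▒▒▒▒▒▒▒▒▒▒▒▒▒▒▒▒▒▒▒▒
                    ┗━━━━━━━━━━━━━━━━━━━━━━
                                           
                                           
                                           
                                           
                                           


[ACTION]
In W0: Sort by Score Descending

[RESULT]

         ┃> Name:   ┠──────────────────────
         ┃  Theme:  ┃                      
━━━━━━━━━┃  Phone:  ┃                      
le       ┃  Plan:   ┃                      
─────────┃  Status: ┃                      
    │Scor┃  Notes:  ┃                      
────┼────┃  Notify: ┃░░░░░░░░░░░░░░░░░░░░░░
own │91.3┃          ┃░░░░░░░░░░░░░░░░░░░░░░
th  │84.2┃          ┃░░░░░░░░░░░░░░░░░░░░░░
own │77.3┃          ┃░░░░░░░░░░░░░░░░░░░░░░
on  │70.6┃          ┃▒▒▒▒▒▒▒▒▒▒▒▒▒▒▒▒▒▒▒▒▒▒
━━━━━━━━━┗━━━━━━━━━━┃▒▒▒▒▒▒▒▒▒▒▒▒▒▒▒▒▒▒▒▒▒▒
                    ┗━━━━━━━━━━━━━━━━━━━━━━
                                           
                                           
                                           
                                           
                                           


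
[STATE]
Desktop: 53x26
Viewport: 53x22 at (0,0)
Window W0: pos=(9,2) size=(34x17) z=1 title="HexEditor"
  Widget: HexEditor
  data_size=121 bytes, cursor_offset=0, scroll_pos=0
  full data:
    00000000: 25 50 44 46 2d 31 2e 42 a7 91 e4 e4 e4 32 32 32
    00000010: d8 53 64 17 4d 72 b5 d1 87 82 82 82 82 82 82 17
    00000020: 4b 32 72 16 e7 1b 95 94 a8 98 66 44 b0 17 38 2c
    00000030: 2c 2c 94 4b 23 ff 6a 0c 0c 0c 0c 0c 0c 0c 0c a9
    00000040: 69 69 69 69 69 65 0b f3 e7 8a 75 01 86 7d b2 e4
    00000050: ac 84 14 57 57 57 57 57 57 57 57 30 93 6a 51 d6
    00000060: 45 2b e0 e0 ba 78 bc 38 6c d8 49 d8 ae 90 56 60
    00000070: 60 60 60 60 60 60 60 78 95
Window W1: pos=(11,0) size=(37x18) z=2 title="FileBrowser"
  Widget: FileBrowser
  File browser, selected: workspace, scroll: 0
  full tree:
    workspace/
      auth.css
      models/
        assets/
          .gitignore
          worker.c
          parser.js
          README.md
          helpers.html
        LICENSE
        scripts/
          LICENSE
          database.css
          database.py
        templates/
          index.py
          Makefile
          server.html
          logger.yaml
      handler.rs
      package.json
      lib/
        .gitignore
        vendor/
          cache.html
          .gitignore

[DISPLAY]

           ┏━━━━━━━━━━━━━━━━━━━━━━━━━━━━━━━━━━━┓     
           ┃ FileBrowser                       ┃     
         ┏━┠───────────────────────────────────┨     
         ┃ ┃> [-] workspace/                   ┃     
         ┠─┃    auth.css                       ┃     
         ┃0┃    [+] models/                    ┃     
         ┃0┃    handler.rs                     ┃     
         ┃0┃    package.json                   ┃     
         ┃0┃    [+] lib/                       ┃     
         ┃0┃                                   ┃     
         ┃0┃                                   ┃     
         ┃0┃                                   ┃     
         ┃0┃                                   ┃     
         ┃ ┃                                   ┃     
         ┃ ┃                                   ┃     
         ┃ ┃                                   ┃     
         ┃ ┃                                   ┃     
         ┃ ┗━━━━━━━━━━━━━━━━━━━━━━━━━━━━━━━━━━━┛     
         ┗━━━━━━━━━━━━━━━━━━━━━━━━━━━━━━━━┛          
                                                     
                                                     
                                                     


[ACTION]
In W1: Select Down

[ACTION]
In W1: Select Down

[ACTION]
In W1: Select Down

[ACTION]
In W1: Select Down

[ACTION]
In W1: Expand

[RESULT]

           ┏━━━━━━━━━━━━━━━━━━━━━━━━━━━━━━━━━━━┓     
           ┃ FileBrowser                       ┃     
         ┏━┠───────────────────────────────────┨     
         ┃ ┃  [-] workspace/                   ┃     
         ┠─┃    auth.css                       ┃     
         ┃0┃    [+] models/                    ┃     
         ┃0┃    handler.rs                     ┃     
         ┃0┃  > package.json                   ┃     
         ┃0┃    [+] lib/                       ┃     
         ┃0┃                                   ┃     
         ┃0┃                                   ┃     
         ┃0┃                                   ┃     
         ┃0┃                                   ┃     
         ┃ ┃                                   ┃     
         ┃ ┃                                   ┃     
         ┃ ┃                                   ┃     
         ┃ ┃                                   ┃     
         ┃ ┗━━━━━━━━━━━━━━━━━━━━━━━━━━━━━━━━━━━┛     
         ┗━━━━━━━━━━━━━━━━━━━━━━━━━━━━━━━━┛          
                                                     
                                                     
                                                     


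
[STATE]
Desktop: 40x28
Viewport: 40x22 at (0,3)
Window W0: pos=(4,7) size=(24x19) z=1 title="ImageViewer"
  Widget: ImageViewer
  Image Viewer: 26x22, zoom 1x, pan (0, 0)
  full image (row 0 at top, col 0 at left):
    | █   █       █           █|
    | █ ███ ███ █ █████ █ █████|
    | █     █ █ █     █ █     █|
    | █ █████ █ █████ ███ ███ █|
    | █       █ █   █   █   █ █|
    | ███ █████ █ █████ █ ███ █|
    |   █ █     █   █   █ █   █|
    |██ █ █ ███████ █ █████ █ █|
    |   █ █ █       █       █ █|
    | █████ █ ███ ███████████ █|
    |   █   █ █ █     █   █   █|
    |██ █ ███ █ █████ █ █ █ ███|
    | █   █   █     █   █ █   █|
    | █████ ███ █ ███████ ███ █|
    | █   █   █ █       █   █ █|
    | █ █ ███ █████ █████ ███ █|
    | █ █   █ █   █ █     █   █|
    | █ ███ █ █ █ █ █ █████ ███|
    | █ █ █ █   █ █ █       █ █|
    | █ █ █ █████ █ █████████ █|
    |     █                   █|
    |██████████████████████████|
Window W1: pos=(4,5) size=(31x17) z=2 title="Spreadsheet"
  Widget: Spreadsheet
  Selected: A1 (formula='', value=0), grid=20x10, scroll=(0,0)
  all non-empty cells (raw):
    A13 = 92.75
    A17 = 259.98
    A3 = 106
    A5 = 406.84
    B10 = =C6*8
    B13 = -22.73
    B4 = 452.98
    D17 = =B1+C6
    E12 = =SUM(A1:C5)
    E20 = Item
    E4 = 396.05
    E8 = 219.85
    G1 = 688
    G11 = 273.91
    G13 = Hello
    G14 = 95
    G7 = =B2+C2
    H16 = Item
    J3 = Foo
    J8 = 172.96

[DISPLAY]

                                        
                                        
    ┏━━━━━━━━━━━━━━━━━━━━━━━━━━━━━┓     
    ┃ Spreadsheet                 ┃     
    ┠─────────────────────────────┨     
    ┃A1:                          ┃     
    ┃       A       B       C     ┃     
    ┃-----------------------------┃     
    ┃  1      [0]       0       0 ┃     
    ┃  2        0       0       0 ┃     
    ┃  3      106       0       0 ┃     
    ┃  4        0  452.98       0 ┃     
    ┃  5   406.84       0       0 ┃     
    ┃  6        0       0       0 ┃     
    ┃  7        0       0       0 ┃     
    ┃  8        0       0       0 ┃     
    ┃  9        0       0       0 ┃     
    ┃ 10        0       0       0 ┃     
    ┗━━━━━━━━━━━━━━━━━━━━━━━━━━━━━┛     
    ┃ █   █   █     █   █ █┃            
    ┃ █████ ███ █ ███████ █┃            
    ┃ █   █   █ █       █  ┃            


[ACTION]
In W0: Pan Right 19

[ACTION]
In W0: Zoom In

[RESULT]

                                        
                                        
    ┏━━━━━━━━━━━━━━━━━━━━━━━━━━━━━┓     
    ┃ Spreadsheet                 ┃     
    ┠─────────────────────────────┨     
    ┃A1:                          ┃     
    ┃       A       B       C     ┃     
    ┃-----------------------------┃     
    ┃  1      [0]       0       0 ┃     
    ┃  2        0       0       0 ┃     
    ┃  3      106       0       0 ┃     
    ┃  4        0  452.98       0 ┃     
    ┃  5   406.84       0       0 ┃     
    ┃  6        0       0       0 ┃     
    ┃  7        0       0       0 ┃     
    ┃  8        0       0       0 ┃     
    ┃  9        0       0       0 ┃     
    ┃ 10        0       0       0 ┃     
    ┗━━━━━━━━━━━━━━━━━━━━━━━━━━━━━┛     
    ┃   ██      ██      ██ ┃            
    ┃   ██      ██      ██ ┃            
    ┃█████████  ██  ███████┃            


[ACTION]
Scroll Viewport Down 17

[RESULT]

    ┃ Spreadsheet                 ┃     
    ┠─────────────────────────────┨     
    ┃A1:                          ┃     
    ┃       A       B       C     ┃     
    ┃-----------------------------┃     
    ┃  1      [0]       0       0 ┃     
    ┃  2        0       0       0 ┃     
    ┃  3      106       0       0 ┃     
    ┃  4        0  452.98       0 ┃     
    ┃  5   406.84       0       0 ┃     
    ┃  6        0       0       0 ┃     
    ┃  7        0       0       0 ┃     
    ┃  8        0       0       0 ┃     
    ┃  9        0       0       0 ┃     
    ┃ 10        0       0       0 ┃     
    ┗━━━━━━━━━━━━━━━━━━━━━━━━━━━━━┛     
    ┃   ██      ██      ██ ┃            
    ┃   ██      ██      ██ ┃            
    ┃█████████  ██  ███████┃            
    ┗━━━━━━━━━━━━━━━━━━━━━━┛            
                                        
                                        


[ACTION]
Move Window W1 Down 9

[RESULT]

                                        
    ┏━━━━━━━━━━━━━━━━━━━━━━┓            
    ┃ ImageViewer          ┃            
    ┠──────────────────────┨            
    ┃       ██             ┃            
    ┏━━━━━━━━━━━━━━━━━━━━━━━━━━━━━┓     
    ┃ Spreadsheet                 ┃     
    ┠─────────────────────────────┨     
    ┃A1:                          ┃     
    ┃       A       B       C     ┃     
    ┃-----------------------------┃     
    ┃  1      [0]       0       0 ┃     
    ┃  2        0       0       0 ┃     
    ┃  3      106       0       0 ┃     
    ┃  4        0  452.98       0 ┃     
    ┃  5   406.84       0       0 ┃     
    ┃  6        0       0       0 ┃     
    ┃  7        0       0       0 ┃     
    ┃  8        0       0       0 ┃     
    ┃  9        0       0       0 ┃     
    ┃ 10        0       0       0 ┃     
    ┗━━━━━━━━━━━━━━━━━━━━━━━━━━━━━┛     


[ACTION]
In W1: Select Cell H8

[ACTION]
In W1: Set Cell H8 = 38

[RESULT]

                                        
    ┏━━━━━━━━━━━━━━━━━━━━━━┓            
    ┃ ImageViewer          ┃            
    ┠──────────────────────┨            
    ┃       ██             ┃            
    ┏━━━━━━━━━━━━━━━━━━━━━━━━━━━━━┓     
    ┃ Spreadsheet                 ┃     
    ┠─────────────────────────────┨     
    ┃H8: 38                       ┃     
    ┃       A       B       C     ┃     
    ┃-----------------------------┃     
    ┃  1        0       0       0 ┃     
    ┃  2        0       0       0 ┃     
    ┃  3      106       0       0 ┃     
    ┃  4        0  452.98       0 ┃     
    ┃  5   406.84       0       0 ┃     
    ┃  6        0       0       0 ┃     
    ┃  7        0       0       0 ┃     
    ┃  8        0       0       0 ┃     
    ┃  9        0       0       0 ┃     
    ┃ 10        0       0       0 ┃     
    ┗━━━━━━━━━━━━━━━━━━━━━━━━━━━━━┛     
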